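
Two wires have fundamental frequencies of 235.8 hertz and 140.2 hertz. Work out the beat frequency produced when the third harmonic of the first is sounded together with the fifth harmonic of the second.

6.4 Hz

Third harmonic of the first: 3·235.8 = 707.4 Hz.
Fifth harmonic of the second: 5·140.2 = 701.0 Hz.
f_beat = |707.4 − 701.0| = 6.4 Hz.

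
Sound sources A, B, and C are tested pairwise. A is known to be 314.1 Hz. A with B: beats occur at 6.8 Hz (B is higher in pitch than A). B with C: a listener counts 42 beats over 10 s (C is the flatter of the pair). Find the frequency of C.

B is above A, so f_B = 314.1 + 6.8 = 320.9 Hz.
B–C: Beat frequency = 42/10 = 4.2 Hz.
C is below B, so f_C = 320.9 − 4.2 = 316.7 Hz.

316.7 Hz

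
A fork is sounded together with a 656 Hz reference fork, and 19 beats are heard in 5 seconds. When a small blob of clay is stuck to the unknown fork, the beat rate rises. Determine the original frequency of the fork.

Beat frequency = 19/5 = 3.8 Hz.
|f − 656| = 3.8, so the fork was at either 652.2 Hz or 659.8 Hz.
Adding mass to a fork lowers its frequency; the adjustment lowers the fork's frequency.
The beat rate rose, so the adjustment moved the fork further from 656 Hz — it was already below the reference.

652.2 Hz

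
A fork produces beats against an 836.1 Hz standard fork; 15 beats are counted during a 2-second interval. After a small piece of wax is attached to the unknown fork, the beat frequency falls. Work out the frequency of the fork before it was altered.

Beat frequency = 15/2 = 7.5 Hz.
|f − 836.1| = 7.5, so the fork was at either 828.6 Hz or 843.6 Hz.
Loading a fork with wax lowers its frequency; the adjustment lowers the fork's frequency.
The beat rate fell, so the adjustment moved the fork toward 836.1 Hz — it must have started above the reference.

843.6 Hz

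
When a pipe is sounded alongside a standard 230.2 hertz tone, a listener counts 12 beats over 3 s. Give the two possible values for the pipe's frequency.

226.2 Hz or 234.2 Hz

Beat frequency = 12/3 = 4 Hz.
|f − 230.2| = 4, so f = 230.2 ± 4.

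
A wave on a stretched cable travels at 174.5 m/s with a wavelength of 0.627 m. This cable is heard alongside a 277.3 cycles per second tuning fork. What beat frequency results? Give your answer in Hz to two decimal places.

1.01 Hz

Source frequency f = v/λ = 174.5/0.627 = 278.3094 Hz.
f_beat = |278.3094 − 277.3| = 1.01 Hz.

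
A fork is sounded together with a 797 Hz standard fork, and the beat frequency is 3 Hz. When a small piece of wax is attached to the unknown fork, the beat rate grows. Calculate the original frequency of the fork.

|f − 797| = 3, so the fork was at either 794 Hz or 800 Hz.
Loading a fork with wax lowers its frequency; the adjustment lowers the fork's frequency.
The beat rate rose, so the adjustment moved the fork further from 797 Hz — it was already below the reference.

794 Hz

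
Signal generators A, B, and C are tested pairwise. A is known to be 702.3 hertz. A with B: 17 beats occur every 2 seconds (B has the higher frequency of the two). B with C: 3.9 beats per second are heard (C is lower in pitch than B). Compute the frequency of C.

A–B: Beat frequency = 17/2 = 8.5 Hz.
B is above A, so f_B = 702.3 + 8.5 = 710.8 Hz.
C is below B, so f_C = 710.8 − 3.9 = 706.9 Hz.

706.9 Hz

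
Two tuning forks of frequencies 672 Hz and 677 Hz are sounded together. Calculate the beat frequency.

The beat frequency equals the magnitude of the frequency difference.
|672 − 677| = 5 Hz.

5 Hz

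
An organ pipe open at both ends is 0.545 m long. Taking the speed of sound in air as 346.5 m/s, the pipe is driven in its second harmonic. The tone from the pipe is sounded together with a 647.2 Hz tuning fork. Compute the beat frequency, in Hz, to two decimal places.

Open pipe: f_n = n·v/(2L) = 2·346.5/(2·0.545) = 635.7798 Hz.
f_beat = |635.7798 − 647.2| = 11.42 Hz.

11.42 Hz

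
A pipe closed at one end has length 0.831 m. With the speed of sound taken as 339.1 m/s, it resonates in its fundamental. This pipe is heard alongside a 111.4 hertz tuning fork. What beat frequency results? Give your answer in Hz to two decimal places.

Closed pipe (odd harmonics): f_n = n·v/(4L) = 1·339.1/(4·0.831) = 102.0156 Hz.
f_beat = |102.0156 − 111.4| = 9.38 Hz.

9.38 Hz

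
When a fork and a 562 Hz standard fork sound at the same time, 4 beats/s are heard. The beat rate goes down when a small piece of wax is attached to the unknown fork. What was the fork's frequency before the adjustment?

566 Hz

|f − 562| = 4, so the fork was at either 558 Hz or 566 Hz.
Loading a fork with wax lowers its frequency; the adjustment lowers the fork's frequency.
The beat rate fell, so the adjustment moved the fork toward 562 Hz — it must have started above the reference.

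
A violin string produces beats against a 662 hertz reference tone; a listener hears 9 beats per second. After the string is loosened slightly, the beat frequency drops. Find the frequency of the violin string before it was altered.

671 Hz

|f − 662| = 9, so the violin string was at either 653 Hz or 671 Hz.
Reducing tension lowers a string's frequency; the adjustment lowers the violin string's frequency.
The beat rate fell, so the adjustment moved the violin string toward 662 Hz — it must have started above the reference.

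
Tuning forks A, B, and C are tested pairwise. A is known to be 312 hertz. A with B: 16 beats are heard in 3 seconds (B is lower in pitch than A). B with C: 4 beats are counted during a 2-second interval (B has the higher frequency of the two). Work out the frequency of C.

A–B: Beat frequency = 16/3 = 5.3333 Hz.
B is below A, so f_B = 312 − 5.3333 = 306.6667 Hz.
B–C: Beat frequency = 4/2 = 2 Hz.
C is below B, so f_C = 306.6667 − 2 = 304.6667 Hz.

304.6667 Hz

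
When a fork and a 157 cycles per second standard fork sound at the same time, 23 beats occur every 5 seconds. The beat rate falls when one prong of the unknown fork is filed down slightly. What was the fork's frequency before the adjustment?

152.4 Hz

Beat frequency = 23/5 = 4.6 Hz.
|f − 157| = 4.6, so the fork was at either 152.4 Hz or 161.6 Hz.
Filing a prong removes mass and raises the fork's frequency; the adjustment raises the fork's frequency.
The beat rate fell, so the adjustment moved the fork toward 157 Hz — it must have started below the reference.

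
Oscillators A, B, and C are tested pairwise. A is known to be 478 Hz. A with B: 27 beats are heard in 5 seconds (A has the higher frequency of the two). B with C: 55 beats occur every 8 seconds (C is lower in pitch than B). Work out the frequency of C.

A–B: Beat frequency = 27/5 = 5.4 Hz.
B is below A, so f_B = 478 − 5.4 = 472.6 Hz.
B–C: Beat frequency = 55/8 = 6.875 Hz.
C is below B, so f_C = 472.6 − 6.875 = 465.725 Hz.

465.725 Hz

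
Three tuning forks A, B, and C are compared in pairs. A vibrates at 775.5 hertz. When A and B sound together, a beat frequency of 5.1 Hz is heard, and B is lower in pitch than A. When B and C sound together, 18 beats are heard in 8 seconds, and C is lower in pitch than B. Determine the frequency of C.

768.15 Hz

B is below A, so f_B = 775.5 − 5.1 = 770.4 Hz.
B–C: Beat frequency = 18/8 = 2.25 Hz.
C is below B, so f_C = 770.4 − 2.25 = 768.15 Hz.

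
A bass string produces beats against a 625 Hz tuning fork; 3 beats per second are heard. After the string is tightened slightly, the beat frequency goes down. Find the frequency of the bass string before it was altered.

|f − 625| = 3, so the bass string was at either 622 Hz or 628 Hz.
Increasing tension raises a string's frequency; the adjustment raises the bass string's frequency.
The beat rate fell, so the adjustment moved the bass string toward 625 Hz — it must have started below the reference.

622 Hz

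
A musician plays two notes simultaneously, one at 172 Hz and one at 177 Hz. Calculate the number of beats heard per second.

5 Hz

Beats arise from superposition of two nearby frequencies; the beat rate is |f₁ − f₂|.
|172 − 177| = 5 Hz.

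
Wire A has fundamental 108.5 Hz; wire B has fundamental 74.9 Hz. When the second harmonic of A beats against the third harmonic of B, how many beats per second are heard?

Second harmonic of the first: 2·108.5 = 217.0 Hz.
Third harmonic of the second: 3·74.9 = 224.7 Hz.
f_beat = |217.0 − 224.7| = 7.7 Hz.

7.7 Hz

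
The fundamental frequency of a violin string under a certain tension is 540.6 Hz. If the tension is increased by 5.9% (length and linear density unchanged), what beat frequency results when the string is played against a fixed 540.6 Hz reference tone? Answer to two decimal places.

For a string, f ∝ √T, so the new frequency is 540.6·√1.059 = 556.3192 Hz.
f_beat = |556.3192 − 540.6| = 15.72 Hz.

15.72 Hz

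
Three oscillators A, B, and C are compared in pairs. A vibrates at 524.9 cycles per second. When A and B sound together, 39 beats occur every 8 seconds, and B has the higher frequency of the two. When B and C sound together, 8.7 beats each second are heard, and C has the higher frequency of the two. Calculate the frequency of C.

538.475 Hz

A–B: Beat frequency = 39/8 = 4.875 Hz.
B is above A, so f_B = 524.9 + 4.875 = 529.775 Hz.
C is above B, so f_C = 529.775 + 8.7 = 538.475 Hz.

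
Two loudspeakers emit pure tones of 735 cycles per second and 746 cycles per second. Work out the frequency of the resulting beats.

11 Hz

Beats arise from superposition of two nearby frequencies; the beat rate is |f₁ − f₂|.
|735 − 746| = 11 Hz.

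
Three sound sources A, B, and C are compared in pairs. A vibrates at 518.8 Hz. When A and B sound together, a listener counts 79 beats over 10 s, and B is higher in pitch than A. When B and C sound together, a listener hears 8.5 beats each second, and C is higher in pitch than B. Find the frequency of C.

A–B: Beat frequency = 79/10 = 7.9 Hz.
B is above A, so f_B = 518.8 + 7.9 = 526.7 Hz.
C is above B, so f_C = 526.7 + 8.5 = 535.2 Hz.

535.2 Hz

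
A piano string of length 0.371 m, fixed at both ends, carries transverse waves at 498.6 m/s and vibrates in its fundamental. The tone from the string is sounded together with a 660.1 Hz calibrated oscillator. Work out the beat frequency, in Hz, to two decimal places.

11.87 Hz

For a string fixed at both ends, f_n = n·v/(2L) = 1·498.6/(2·0.371) = 671.9677 Hz.
f_beat = |671.9677 − 660.1| = 11.87 Hz.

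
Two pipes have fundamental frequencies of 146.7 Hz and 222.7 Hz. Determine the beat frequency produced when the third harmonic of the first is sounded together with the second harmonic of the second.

Third harmonic of the first: 3·146.7 = 440.1 Hz.
Second harmonic of the second: 2·222.7 = 445.4 Hz.
f_beat = |440.1 − 445.4| = 5.3 Hz.

5.3 Hz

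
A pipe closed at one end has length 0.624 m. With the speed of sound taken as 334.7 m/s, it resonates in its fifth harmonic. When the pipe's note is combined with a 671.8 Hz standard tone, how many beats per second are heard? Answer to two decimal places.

1.33 Hz

Closed pipe (odd harmonics): f_n = n·v/(4L) = 5·334.7/(4·0.624) = 670.4728 Hz.
f_beat = |670.4728 − 671.8| = 1.33 Hz.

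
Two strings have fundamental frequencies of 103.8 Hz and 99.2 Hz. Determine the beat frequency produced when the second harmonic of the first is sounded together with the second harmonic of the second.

9.2 Hz

Second harmonic of the first: 2·103.8 = 207.6 Hz.
Second harmonic of the second: 2·99.2 = 198.4 Hz.
f_beat = |207.6 − 198.4| = 9.2 Hz.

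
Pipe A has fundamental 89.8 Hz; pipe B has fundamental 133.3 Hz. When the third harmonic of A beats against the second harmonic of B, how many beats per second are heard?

2.8 Hz

Third harmonic of the first: 3·89.8 = 269.4 Hz.
Second harmonic of the second: 2·133.3 = 266.6 Hz.
f_beat = |269.4 − 266.6| = 2.8 Hz.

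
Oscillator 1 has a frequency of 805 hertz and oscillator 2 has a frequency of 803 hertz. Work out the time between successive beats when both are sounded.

f_beat = |805 − 803| = 2 Hz.
Beat period T = 1 / f_beat = 1 / 2 s.

0.500 s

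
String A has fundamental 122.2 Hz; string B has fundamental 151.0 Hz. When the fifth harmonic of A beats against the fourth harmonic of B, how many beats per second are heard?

7.0 Hz

Fifth harmonic of the first: 5·122.2 = 611.0 Hz.
Fourth harmonic of the second: 4·151.0 = 604.0 Hz.
f_beat = |611.0 − 604.0| = 7.0 Hz.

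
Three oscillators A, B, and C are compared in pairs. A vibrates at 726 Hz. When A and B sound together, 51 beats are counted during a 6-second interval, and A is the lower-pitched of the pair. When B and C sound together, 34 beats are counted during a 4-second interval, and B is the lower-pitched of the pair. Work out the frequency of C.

A–B: Beat frequency = 51/6 = 8.5 Hz.
B is above A, so f_B = 726 + 8.5 = 734.5 Hz.
B–C: Beat frequency = 34/4 = 8.5 Hz.
C is above B, so f_C = 734.5 + 8.5 = 743 Hz.

743 Hz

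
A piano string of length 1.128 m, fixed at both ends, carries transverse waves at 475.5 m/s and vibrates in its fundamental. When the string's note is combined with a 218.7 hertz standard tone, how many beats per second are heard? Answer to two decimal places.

7.93 Hz

For a string fixed at both ends, f_n = n·v/(2L) = 1·475.5/(2·1.128) = 210.7713 Hz.
f_beat = |210.7713 − 218.7| = 7.93 Hz.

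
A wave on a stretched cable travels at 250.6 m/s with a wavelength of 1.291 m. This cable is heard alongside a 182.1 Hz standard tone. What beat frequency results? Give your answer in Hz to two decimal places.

Source frequency f = v/λ = 250.6/1.291 = 194.1131 Hz.
f_beat = |194.1131 − 182.1| = 12.01 Hz.

12.01 Hz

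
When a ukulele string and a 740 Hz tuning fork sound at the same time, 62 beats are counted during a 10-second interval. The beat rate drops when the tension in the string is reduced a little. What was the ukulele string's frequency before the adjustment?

746.2 Hz

Beat frequency = 62/10 = 6.2 Hz.
|f − 740| = 6.2, so the ukulele string was at either 733.8 Hz or 746.2 Hz.
Lower tension means lower frequency; the adjustment lowers the ukulele string's frequency.
The beat rate fell, so the adjustment moved the ukulele string toward 740 Hz — it must have started above the reference.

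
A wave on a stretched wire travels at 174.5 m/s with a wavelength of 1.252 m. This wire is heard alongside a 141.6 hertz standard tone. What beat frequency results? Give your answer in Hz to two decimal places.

Source frequency f = v/λ = 174.5/1.252 = 139.3770 Hz.
f_beat = |139.3770 − 141.6| = 2.22 Hz.

2.22 Hz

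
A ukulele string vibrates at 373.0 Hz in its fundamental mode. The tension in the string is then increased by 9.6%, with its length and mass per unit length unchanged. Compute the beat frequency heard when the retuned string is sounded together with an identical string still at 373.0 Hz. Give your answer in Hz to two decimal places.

For a string, f ∝ √T, so the new frequency is 373.0·√1.096 = 390.4938 Hz.
f_beat = |390.4938 − 373.0| = 17.49 Hz.

17.49 Hz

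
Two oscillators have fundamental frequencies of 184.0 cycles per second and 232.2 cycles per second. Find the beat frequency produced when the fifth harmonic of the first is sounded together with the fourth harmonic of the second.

8.8 Hz

Fifth harmonic of the first: 5·184.0 = 920.0 Hz.
Fourth harmonic of the second: 4·232.2 = 928.8 Hz.
f_beat = |920.0 − 928.8| = 8.8 Hz.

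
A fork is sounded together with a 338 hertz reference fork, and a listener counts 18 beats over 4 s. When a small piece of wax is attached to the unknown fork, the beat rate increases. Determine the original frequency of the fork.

333.5 Hz

Beat frequency = 18/4 = 4.5 Hz.
|f − 338| = 4.5, so the fork was at either 333.5 Hz or 342.5 Hz.
Loading a fork with wax lowers its frequency; the adjustment lowers the fork's frequency.
The beat rate rose, so the adjustment moved the fork further from 338 Hz — it was already below the reference.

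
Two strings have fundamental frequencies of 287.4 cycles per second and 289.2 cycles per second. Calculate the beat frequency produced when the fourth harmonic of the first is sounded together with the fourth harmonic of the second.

7.2 Hz

Fourth harmonic of the first: 4·287.4 = 1149.6 Hz.
Fourth harmonic of the second: 4·289.2 = 1156.8 Hz.
f_beat = |1149.6 − 1156.8| = 7.2 Hz.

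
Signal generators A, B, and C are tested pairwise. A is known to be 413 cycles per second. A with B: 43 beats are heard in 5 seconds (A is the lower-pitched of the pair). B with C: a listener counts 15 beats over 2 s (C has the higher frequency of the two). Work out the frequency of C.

A–B: Beat frequency = 43/5 = 8.6 Hz.
B is above A, so f_B = 413 + 8.6 = 421.6 Hz.
B–C: Beat frequency = 15/2 = 7.5 Hz.
C is above B, so f_C = 421.6 + 7.5 = 429.1 Hz.

429.1 Hz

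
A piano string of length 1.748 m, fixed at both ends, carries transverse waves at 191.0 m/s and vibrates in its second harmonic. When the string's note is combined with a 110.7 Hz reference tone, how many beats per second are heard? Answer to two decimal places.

1.43 Hz

For a string fixed at both ends, f_n = n·v/(2L) = 2·191.0/(2·1.748) = 109.2677 Hz.
f_beat = |109.2677 − 110.7| = 1.43 Hz.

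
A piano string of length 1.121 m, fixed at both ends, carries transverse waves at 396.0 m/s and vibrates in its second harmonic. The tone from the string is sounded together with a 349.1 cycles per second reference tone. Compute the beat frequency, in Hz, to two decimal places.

For a string fixed at both ends, f_n = n·v/(2L) = 2·396.0/(2·1.121) = 353.2560 Hz.
f_beat = |353.2560 − 349.1| = 4.16 Hz.

4.16 Hz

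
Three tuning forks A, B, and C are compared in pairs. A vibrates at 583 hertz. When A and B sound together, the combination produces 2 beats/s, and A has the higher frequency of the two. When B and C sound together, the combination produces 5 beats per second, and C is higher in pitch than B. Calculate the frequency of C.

B is below A, so f_B = 583 − 2 = 581 Hz.
C is above B, so f_C = 581 + 5 = 586 Hz.

586 Hz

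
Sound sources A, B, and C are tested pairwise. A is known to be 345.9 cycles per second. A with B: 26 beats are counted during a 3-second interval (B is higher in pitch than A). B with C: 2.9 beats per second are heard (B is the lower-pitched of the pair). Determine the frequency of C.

357.4667 Hz

A–B: Beat frequency = 26/3 = 8.6667 Hz.
B is above A, so f_B = 345.9 + 8.6667 = 354.5667 Hz.
C is above B, so f_C = 354.5667 + 2.9 = 357.4667 Hz.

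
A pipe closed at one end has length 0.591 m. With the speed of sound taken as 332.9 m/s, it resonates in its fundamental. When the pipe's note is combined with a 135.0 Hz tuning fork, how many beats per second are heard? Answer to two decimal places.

Closed pipe (odd harmonics): f_n = n·v/(4L) = 1·332.9/(4·0.591) = 140.8206 Hz.
f_beat = |140.8206 − 135.0| = 5.82 Hz.

5.82 Hz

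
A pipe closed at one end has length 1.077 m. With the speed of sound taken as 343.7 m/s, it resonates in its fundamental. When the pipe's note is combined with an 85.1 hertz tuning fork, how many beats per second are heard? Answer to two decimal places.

5.32 Hz

Closed pipe (odd harmonics): f_n = n·v/(4L) = 1·343.7/(4·1.077) = 79.7818 Hz.
f_beat = |79.7818 − 85.1| = 5.32 Hz.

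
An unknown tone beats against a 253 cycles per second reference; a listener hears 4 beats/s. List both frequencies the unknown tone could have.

249 Hz or 257 Hz

|f − 253| = 4, so f = 253 ± 4.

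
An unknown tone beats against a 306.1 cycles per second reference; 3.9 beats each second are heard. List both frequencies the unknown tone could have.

|f − 306.1| = 3.9, so f = 306.1 ± 3.9.

302.2 Hz or 310 Hz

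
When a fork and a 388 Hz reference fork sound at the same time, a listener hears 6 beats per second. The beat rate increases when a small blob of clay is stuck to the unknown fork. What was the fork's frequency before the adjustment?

|f − 388| = 6, so the fork was at either 382 Hz or 394 Hz.
Adding mass to a fork lowers its frequency; the adjustment lowers the fork's frequency.
The beat rate rose, so the adjustment moved the fork further from 388 Hz — it was already below the reference.

382 Hz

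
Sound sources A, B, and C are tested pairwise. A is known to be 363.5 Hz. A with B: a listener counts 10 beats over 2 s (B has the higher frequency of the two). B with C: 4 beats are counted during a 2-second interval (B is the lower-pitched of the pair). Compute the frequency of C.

370.5 Hz

A–B: Beat frequency = 10/2 = 5 Hz.
B is above A, so f_B = 363.5 + 5 = 368.5 Hz.
B–C: Beat frequency = 4/2 = 2 Hz.
C is above B, so f_C = 368.5 + 2 = 370.5 Hz.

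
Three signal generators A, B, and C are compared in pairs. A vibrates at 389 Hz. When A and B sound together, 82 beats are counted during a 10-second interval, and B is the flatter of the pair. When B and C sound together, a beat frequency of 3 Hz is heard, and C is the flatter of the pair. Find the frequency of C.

A–B: Beat frequency = 82/10 = 8.2 Hz.
B is below A, so f_B = 389 − 8.2 = 380.8 Hz.
C is below B, so f_C = 380.8 − 3 = 377.8 Hz.

377.8 Hz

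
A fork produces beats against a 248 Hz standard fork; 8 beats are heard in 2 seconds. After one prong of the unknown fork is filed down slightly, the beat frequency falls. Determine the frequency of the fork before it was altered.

Beat frequency = 8/2 = 4 Hz.
|f − 248| = 4, so the fork was at either 244 Hz or 252 Hz.
Filing a prong removes mass and raises the fork's frequency; the adjustment raises the fork's frequency.
The beat rate fell, so the adjustment moved the fork toward 248 Hz — it must have started below the reference.

244 Hz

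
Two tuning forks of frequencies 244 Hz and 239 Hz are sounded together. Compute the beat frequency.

f_beat = |f₁ − f₂|.
|244 − 239| = 5 Hz.

5 Hz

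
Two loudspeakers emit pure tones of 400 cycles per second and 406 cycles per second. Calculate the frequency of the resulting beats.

6 Hz

The beat frequency equals the magnitude of the frequency difference.
|400 − 406| = 6 Hz.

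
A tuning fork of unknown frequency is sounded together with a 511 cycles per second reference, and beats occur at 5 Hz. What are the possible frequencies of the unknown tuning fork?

506 Hz or 516 Hz

|f − 511| = 5, so f = 511 ± 5.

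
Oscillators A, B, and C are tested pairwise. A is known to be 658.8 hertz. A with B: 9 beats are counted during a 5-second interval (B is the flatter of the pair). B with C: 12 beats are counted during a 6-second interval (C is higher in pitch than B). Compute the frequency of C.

A–B: Beat frequency = 9/5 = 1.8 Hz.
B is below A, so f_B = 658.8 − 1.8 = 657 Hz.
B–C: Beat frequency = 12/6 = 2 Hz.
C is above B, so f_C = 657 + 2 = 659 Hz.

659 Hz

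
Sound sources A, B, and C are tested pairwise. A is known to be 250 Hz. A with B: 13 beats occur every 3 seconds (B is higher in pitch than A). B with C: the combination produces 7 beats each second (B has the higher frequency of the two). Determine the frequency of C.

247.3333 Hz

A–B: Beat frequency = 13/3 = 4.3333 Hz.
B is above A, so f_B = 250 + 4.3333 = 254.3333 Hz.
C is below B, so f_C = 254.3333 − 7 = 247.3333 Hz.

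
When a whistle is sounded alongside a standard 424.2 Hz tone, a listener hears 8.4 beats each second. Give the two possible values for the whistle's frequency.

415.8 Hz or 432.6 Hz

|f − 424.2| = 8.4, so f = 424.2 ± 8.4.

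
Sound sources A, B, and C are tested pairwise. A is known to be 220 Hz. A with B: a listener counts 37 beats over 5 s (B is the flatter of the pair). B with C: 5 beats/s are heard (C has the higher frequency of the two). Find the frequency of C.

A–B: Beat frequency = 37/5 = 7.4 Hz.
B is below A, so f_B = 220 − 7.4 = 212.6 Hz.
C is above B, so f_C = 212.6 + 5 = 217.6 Hz.

217.6 Hz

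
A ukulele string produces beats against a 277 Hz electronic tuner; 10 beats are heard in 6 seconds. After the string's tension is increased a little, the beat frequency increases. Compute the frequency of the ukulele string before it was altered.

278.6667 Hz

Beat frequency = 10/6 = 1.6667 Hz.
|f − 277| = 1.6667, so the ukulele string was at either 275.3333 Hz or 278.6667 Hz.
Higher tension means higher frequency; the adjustment raises the ukulele string's frequency.
The beat rate rose, so the adjustment moved the ukulele string further from 277 Hz — it was already above the reference.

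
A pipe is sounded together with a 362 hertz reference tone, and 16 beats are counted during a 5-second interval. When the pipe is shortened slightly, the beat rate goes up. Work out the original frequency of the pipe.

365.2 Hz

Beat frequency = 16/5 = 3.2 Hz.
|f − 362| = 3.2, so the pipe was at either 358.8 Hz or 365.2 Hz.
A shorter pipe has a higher fundamental; the adjustment raises the pipe's frequency.
The beat rate rose, so the adjustment moved the pipe further from 362 Hz — it was already above the reference.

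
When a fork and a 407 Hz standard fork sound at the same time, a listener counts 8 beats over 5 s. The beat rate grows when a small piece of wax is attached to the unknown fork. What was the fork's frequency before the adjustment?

405.4 Hz

Beat frequency = 8/5 = 1.6 Hz.
|f − 407| = 1.6, so the fork was at either 405.4 Hz or 408.6 Hz.
Loading a fork with wax lowers its frequency; the adjustment lowers the fork's frequency.
The beat rate rose, so the adjustment moved the fork further from 407 Hz — it was already below the reference.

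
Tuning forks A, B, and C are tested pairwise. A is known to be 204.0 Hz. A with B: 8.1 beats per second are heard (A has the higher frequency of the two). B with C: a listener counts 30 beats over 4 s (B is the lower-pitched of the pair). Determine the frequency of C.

203.4 Hz

B is below A, so f_B = 204.0 − 8.1 = 195.9 Hz.
B–C: Beat frequency = 30/4 = 7.5 Hz.
C is above B, so f_C = 195.9 + 7.5 = 203.4 Hz.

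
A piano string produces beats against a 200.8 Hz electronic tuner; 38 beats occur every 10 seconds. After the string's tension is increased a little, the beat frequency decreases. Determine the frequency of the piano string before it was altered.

197 Hz

Beat frequency = 38/10 = 3.8 Hz.
|f − 200.8| = 3.8, so the piano string was at either 197 Hz or 204.6 Hz.
Higher tension means higher frequency; the adjustment raises the piano string's frequency.
The beat rate fell, so the adjustment moved the piano string toward 200.8 Hz — it must have started below the reference.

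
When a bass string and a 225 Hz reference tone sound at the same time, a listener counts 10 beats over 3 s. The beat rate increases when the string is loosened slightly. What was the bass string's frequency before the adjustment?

221.6667 Hz

Beat frequency = 10/3 = 3.3333 Hz.
|f − 225| = 3.3333, so the bass string was at either 221.6667 Hz or 228.3333 Hz.
Reducing tension lowers a string's frequency; the adjustment lowers the bass string's frequency.
The beat rate rose, so the adjustment moved the bass string further from 225 Hz — it was already below the reference.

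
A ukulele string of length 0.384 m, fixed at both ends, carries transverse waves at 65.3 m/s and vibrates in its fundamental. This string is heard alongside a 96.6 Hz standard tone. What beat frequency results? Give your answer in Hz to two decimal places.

For a string fixed at both ends, f_n = n·v/(2L) = 1·65.3/(2·0.384) = 85.0260 Hz.
f_beat = |85.0260 − 96.6| = 11.57 Hz.

11.57 Hz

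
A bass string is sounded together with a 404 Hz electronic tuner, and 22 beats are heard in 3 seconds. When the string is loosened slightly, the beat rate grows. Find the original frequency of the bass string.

Beat frequency = 22/3 = 7.3333 Hz.
|f − 404| = 7.3333, so the bass string was at either 396.6667 Hz or 411.3333 Hz.
Reducing tension lowers a string's frequency; the adjustment lowers the bass string's frequency.
The beat rate rose, so the adjustment moved the bass string further from 404 Hz — it was already below the reference.

396.6667 Hz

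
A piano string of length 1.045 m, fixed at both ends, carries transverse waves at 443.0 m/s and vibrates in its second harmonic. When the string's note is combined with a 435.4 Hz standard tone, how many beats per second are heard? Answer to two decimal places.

11.48 Hz

For a string fixed at both ends, f_n = n·v/(2L) = 2·443.0/(2·1.045) = 423.9234 Hz.
f_beat = |423.9234 − 435.4| = 11.48 Hz.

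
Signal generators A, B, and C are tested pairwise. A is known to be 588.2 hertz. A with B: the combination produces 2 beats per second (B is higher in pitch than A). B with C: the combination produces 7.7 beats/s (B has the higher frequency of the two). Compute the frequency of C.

582.5 Hz

B is above A, so f_B = 588.2 + 2 = 590.2 Hz.
C is below B, so f_C = 590.2 − 7.7 = 582.5 Hz.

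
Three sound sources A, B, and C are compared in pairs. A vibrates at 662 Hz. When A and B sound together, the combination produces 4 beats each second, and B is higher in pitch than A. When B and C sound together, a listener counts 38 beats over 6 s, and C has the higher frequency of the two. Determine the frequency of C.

B is above A, so f_B = 662 + 4 = 666 Hz.
B–C: Beat frequency = 38/6 = 6.3333 Hz.
C is above B, so f_C = 666 + 6.3333 = 672.3333 Hz.

672.3333 Hz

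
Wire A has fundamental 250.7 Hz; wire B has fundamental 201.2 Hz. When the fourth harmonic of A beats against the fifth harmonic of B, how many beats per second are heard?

Fourth harmonic of the first: 4·250.7 = 1002.8 Hz.
Fifth harmonic of the second: 5·201.2 = 1006.0 Hz.
f_beat = |1002.8 − 1006.0| = 3.2 Hz.

3.2 Hz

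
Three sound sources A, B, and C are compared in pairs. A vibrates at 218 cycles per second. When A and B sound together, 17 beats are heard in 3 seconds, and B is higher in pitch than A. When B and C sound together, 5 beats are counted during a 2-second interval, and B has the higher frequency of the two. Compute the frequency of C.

221.1667 Hz

A–B: Beat frequency = 17/3 = 5.6667 Hz.
B is above A, so f_B = 218 + 5.6667 = 223.6667 Hz.
B–C: Beat frequency = 5/2 = 2.5 Hz.
C is below B, so f_C = 223.6667 − 2.5 = 221.1667 Hz.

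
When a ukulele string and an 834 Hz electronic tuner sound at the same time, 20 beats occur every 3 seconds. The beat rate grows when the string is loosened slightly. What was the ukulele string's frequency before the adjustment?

827.3333 Hz

Beat frequency = 20/3 = 6.6667 Hz.
|f − 834| = 6.6667, so the ukulele string was at either 827.3333 Hz or 840.6667 Hz.
Reducing tension lowers a string's frequency; the adjustment lowers the ukulele string's frequency.
The beat rate rose, so the adjustment moved the ukulele string further from 834 Hz — it was already below the reference.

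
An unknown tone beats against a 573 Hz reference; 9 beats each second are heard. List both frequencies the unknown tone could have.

564 Hz or 582 Hz

|f − 573| = 9, so f = 573 ± 9.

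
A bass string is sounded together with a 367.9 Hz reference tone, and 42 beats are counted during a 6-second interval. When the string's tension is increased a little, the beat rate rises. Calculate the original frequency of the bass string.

Beat frequency = 42/6 = 7 Hz.
|f − 367.9| = 7, so the bass string was at either 360.9 Hz or 374.9 Hz.
Higher tension means higher frequency; the adjustment raises the bass string's frequency.
The beat rate rose, so the adjustment moved the bass string further from 367.9 Hz — it was already above the reference.

374.9 Hz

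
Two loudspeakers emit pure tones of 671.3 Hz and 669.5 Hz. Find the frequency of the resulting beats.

1.8 Hz

f_beat = |f₁ − f₂|.
|671.3 − 669.5| = 1.8 Hz.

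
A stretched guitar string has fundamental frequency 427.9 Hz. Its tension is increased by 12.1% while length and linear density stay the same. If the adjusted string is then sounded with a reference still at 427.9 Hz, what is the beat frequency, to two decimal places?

For a string, f ∝ √T, so the new frequency is 427.9·√1.121 = 453.0489 Hz.
f_beat = |453.0489 − 427.9| = 25.15 Hz.

25.15 Hz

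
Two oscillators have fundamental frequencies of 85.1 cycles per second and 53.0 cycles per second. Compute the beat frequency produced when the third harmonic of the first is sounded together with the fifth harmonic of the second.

Third harmonic of the first: 3·85.1 = 255.3 Hz.
Fifth harmonic of the second: 5·53.0 = 265.0 Hz.
f_beat = |255.3 − 265.0| = 9.7 Hz.

9.7 Hz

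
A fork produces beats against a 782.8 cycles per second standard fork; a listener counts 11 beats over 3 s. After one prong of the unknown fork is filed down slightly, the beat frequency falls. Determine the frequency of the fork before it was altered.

779.1333 Hz

Beat frequency = 11/3 = 3.6667 Hz.
|f − 782.8| = 3.6667, so the fork was at either 779.1333 Hz or 786.4667 Hz.
Filing a prong removes mass and raises the fork's frequency; the adjustment raises the fork's frequency.
The beat rate fell, so the adjustment moved the fork toward 782.8 Hz — it must have started below the reference.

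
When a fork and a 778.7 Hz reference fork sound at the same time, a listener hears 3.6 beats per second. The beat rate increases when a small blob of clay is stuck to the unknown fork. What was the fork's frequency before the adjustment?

|f − 778.7| = 3.6, so the fork was at either 775.1 Hz or 782.3 Hz.
Adding mass to a fork lowers its frequency; the adjustment lowers the fork's frequency.
The beat rate rose, so the adjustment moved the fork further from 778.7 Hz — it was already below the reference.

775.1 Hz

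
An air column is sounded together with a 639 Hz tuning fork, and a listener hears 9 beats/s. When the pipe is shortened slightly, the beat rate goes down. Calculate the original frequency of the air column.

630 Hz

|f − 639| = 9, so the air column was at either 630 Hz or 648 Hz.
A shorter pipe has a higher fundamental; the adjustment raises the air column's frequency.
The beat rate fell, so the adjustment moved the air column toward 639 Hz — it must have started below the reference.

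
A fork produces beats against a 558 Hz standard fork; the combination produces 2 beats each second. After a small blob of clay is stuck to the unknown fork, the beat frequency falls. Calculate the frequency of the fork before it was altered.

|f − 558| = 2, so the fork was at either 556 Hz or 560 Hz.
Adding mass to a fork lowers its frequency; the adjustment lowers the fork's frequency.
The beat rate fell, so the adjustment moved the fork toward 558 Hz — it must have started above the reference.

560 Hz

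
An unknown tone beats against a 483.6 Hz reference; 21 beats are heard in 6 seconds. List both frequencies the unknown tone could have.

480.1 Hz or 487.1 Hz

Beat frequency = 21/6 = 3.5 Hz.
|f − 483.6| = 3.5, so f = 483.6 ± 3.5.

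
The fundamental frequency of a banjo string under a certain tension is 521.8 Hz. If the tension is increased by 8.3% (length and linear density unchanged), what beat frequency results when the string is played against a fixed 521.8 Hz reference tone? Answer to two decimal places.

21.22 Hz

For a string, f ∝ √T, so the new frequency is 521.8·√1.083 = 543.0231 Hz.
f_beat = |543.0231 − 521.8| = 21.22 Hz.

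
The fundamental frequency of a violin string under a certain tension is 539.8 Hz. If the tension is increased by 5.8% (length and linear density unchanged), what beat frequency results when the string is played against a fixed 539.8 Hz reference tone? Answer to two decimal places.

For a string, f ∝ √T, so the new frequency is 539.8·√1.058 = 555.2336 Hz.
f_beat = |555.2336 − 539.8| = 15.43 Hz.

15.43 Hz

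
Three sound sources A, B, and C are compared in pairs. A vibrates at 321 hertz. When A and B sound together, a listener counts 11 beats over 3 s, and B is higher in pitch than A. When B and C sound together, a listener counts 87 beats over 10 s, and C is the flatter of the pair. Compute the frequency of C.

A–B: Beat frequency = 11/3 = 3.6667 Hz.
B is above A, so f_B = 321 + 3.6667 = 324.6667 Hz.
B–C: Beat frequency = 87/10 = 8.7 Hz.
C is below B, so f_C = 324.6667 − 8.7 = 315.9667 Hz.

315.9667 Hz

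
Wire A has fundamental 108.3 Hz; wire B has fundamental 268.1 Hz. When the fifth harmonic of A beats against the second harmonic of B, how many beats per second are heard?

Fifth harmonic of the first: 5·108.3 = 541.5 Hz.
Second harmonic of the second: 2·268.1 = 536.2 Hz.
f_beat = |541.5 − 536.2| = 5.3 Hz.

5.3 Hz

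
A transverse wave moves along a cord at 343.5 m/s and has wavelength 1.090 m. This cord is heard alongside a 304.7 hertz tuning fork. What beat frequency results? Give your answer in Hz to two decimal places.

10.44 Hz

Source frequency f = v/λ = 343.5/1.090 = 315.1376 Hz.
f_beat = |315.1376 − 304.7| = 10.44 Hz.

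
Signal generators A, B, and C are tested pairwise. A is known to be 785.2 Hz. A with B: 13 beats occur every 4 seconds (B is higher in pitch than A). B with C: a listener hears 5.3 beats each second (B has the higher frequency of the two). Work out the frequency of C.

783.15 Hz

A–B: Beat frequency = 13/4 = 3.25 Hz.
B is above A, so f_B = 785.2 + 3.25 = 788.45 Hz.
C is below B, so f_C = 788.45 − 5.3 = 783.15 Hz.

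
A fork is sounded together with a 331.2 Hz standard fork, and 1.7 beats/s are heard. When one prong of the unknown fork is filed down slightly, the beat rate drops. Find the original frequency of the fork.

|f − 331.2| = 1.7, so the fork was at either 329.5 Hz or 332.9 Hz.
Filing a prong removes mass and raises the fork's frequency; the adjustment raises the fork's frequency.
The beat rate fell, so the adjustment moved the fork toward 331.2 Hz — it must have started below the reference.

329.5 Hz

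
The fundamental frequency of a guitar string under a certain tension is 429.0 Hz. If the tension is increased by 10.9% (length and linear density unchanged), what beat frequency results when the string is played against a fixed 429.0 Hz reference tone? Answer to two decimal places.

22.78 Hz

For a string, f ∝ √T, so the new frequency is 429.0·√1.109 = 451.7759 Hz.
f_beat = |451.7759 − 429.0| = 22.78 Hz.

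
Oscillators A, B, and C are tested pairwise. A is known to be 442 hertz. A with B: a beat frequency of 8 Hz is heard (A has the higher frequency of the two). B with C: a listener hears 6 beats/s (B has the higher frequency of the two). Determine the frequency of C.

428 Hz

B is below A, so f_B = 442 − 8 = 434 Hz.
C is below B, so f_C = 434 − 6 = 428 Hz.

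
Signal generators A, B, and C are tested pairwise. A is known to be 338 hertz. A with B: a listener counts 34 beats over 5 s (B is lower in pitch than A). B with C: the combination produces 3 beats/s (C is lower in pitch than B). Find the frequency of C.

328.2 Hz

A–B: Beat frequency = 34/5 = 6.8 Hz.
B is below A, so f_B = 338 − 6.8 = 331.2 Hz.
C is below B, so f_C = 331.2 − 3 = 328.2 Hz.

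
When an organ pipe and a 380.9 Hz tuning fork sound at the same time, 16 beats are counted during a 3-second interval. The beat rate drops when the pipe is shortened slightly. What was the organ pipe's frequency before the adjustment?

Beat frequency = 16/3 = 5.3333 Hz.
|f − 380.9| = 5.3333, so the organ pipe was at either 375.5667 Hz or 386.2333 Hz.
A shorter pipe has a higher fundamental; the adjustment raises the organ pipe's frequency.
The beat rate fell, so the adjustment moved the organ pipe toward 380.9 Hz — it must have started below the reference.

375.5667 Hz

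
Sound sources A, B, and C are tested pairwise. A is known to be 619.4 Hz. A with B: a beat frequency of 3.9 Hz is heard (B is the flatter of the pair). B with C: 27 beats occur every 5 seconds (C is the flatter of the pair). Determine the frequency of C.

610.1 Hz

B is below A, so f_B = 619.4 − 3.9 = 615.5 Hz.
B–C: Beat frequency = 27/5 = 5.4 Hz.
C is below B, so f_C = 615.5 − 5.4 = 610.1 Hz.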